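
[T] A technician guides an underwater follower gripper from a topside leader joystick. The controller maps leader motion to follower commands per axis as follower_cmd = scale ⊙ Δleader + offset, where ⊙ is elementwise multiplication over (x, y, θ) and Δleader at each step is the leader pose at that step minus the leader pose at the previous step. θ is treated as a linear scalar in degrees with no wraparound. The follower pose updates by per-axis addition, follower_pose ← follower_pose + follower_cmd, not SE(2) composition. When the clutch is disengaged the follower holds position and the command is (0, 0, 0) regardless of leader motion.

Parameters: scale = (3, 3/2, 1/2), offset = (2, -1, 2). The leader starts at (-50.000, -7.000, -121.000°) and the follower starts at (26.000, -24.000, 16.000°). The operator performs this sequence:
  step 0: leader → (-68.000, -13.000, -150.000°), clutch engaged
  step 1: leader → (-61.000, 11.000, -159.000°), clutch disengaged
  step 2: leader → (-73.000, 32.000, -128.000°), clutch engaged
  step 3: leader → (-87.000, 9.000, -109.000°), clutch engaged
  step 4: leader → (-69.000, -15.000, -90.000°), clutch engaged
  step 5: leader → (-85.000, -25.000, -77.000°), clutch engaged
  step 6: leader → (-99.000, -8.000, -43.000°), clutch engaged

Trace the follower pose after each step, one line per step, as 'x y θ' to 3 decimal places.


step 0: Δleader=(-18.000, -6.000, -29.000°), engaged; cmd=(-52.000, -10.000, -12.500°) → follower=(-26.000, -34.000, 3.500°)
step 1: Δleader=(7.000, 24.000, -9.000°), disengaged; cmd=(0,0,0) → follower holds at (-26.000, -34.000, 3.500°)
step 2: Δleader=(-12.000, 21.000, 31.000°), engaged; cmd=(-34.000, 30.500, 17.500°) → follower=(-60.000, -3.500, 21.000°)
step 3: Δleader=(-14.000, -23.000, 19.000°), engaged; cmd=(-40.000, -35.500, 11.500°) → follower=(-100.000, -39.000, 32.500°)
step 4: Δleader=(18.000, -24.000, 19.000°), engaged; cmd=(56.000, -37.000, 11.500°) → follower=(-44.000, -76.000, 44.000°)
step 5: Δleader=(-16.000, -10.000, 13.000°), engaged; cmd=(-46.000, -16.000, 8.500°) → follower=(-90.000, -92.000, 52.500°)
step 6: Δleader=(-14.000, 17.000, 34.000°), engaged; cmd=(-40.000, 24.500, 19.000°) → follower=(-130.000, -67.500, 71.500°)

-26.000 -34.000 3.500
-26.000 -34.000 3.500
-60.000 -3.500 21.000
-100.000 -39.000 32.500
-44.000 -76.000 44.000
-90.000 -92.000 52.500
-130.000 -67.500 71.500


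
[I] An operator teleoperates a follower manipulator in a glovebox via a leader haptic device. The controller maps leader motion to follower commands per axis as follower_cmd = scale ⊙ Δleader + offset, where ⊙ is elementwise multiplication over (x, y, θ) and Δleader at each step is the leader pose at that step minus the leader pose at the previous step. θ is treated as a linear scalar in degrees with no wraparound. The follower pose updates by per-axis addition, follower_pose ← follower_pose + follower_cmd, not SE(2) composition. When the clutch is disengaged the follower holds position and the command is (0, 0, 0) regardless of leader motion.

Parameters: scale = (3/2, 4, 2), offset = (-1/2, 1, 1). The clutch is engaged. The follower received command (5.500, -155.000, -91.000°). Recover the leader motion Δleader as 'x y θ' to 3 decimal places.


4.000 -39.000 -46.000

axis x: (5.500 − -1/2) / (3/2) = 4.000
axis y: (-155.000 − 1) / (4) = -39.000
axis θ: (-91.000 − 1) / (2) = -46.000


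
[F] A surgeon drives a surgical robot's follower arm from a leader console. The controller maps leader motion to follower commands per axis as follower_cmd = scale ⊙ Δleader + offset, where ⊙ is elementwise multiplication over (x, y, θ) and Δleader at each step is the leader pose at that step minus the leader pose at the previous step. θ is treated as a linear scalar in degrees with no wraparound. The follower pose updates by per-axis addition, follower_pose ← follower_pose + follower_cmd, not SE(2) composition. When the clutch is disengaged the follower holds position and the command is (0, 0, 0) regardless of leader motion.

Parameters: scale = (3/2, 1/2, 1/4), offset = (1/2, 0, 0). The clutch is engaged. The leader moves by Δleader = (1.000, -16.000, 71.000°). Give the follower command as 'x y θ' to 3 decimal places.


axis x: 3/2·1.000 + 1/2 = 2.000
axis y: 1/2·-16.000 + 0 = -8.000
axis θ: 1/4·71.000 + 0 = 17.750

2.000 -8.000 17.750


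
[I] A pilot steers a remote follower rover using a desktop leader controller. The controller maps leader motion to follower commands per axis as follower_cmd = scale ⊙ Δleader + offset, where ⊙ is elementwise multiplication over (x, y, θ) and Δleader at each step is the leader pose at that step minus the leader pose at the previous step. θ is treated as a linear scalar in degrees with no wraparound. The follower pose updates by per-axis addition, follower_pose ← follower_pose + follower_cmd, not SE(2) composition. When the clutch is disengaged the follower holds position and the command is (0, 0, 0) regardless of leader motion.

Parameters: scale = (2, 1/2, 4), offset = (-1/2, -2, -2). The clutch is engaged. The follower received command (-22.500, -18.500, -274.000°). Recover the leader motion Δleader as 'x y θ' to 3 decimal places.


-11.000 -33.000 -68.000

axis x: (-22.500 − -1/2) / (2) = -11.000
axis y: (-18.500 − -2) / (1/2) = -33.000
axis θ: (-274.000 − -2) / (4) = -68.000


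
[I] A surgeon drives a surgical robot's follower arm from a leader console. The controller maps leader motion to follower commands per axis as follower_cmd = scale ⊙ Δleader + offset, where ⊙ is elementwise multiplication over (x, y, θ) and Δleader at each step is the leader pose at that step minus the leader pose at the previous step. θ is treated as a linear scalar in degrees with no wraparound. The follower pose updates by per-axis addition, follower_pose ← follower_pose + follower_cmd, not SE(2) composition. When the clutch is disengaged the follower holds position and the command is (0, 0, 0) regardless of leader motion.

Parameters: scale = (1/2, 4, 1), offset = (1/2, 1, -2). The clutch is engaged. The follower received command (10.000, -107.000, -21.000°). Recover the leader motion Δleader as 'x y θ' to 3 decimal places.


19.000 -27.000 -19.000

axis x: (10.000 − 1/2) / (1/2) = 19.000
axis y: (-107.000 − 1) / (4) = -27.000
axis θ: (-21.000 − -2) / (1) = -19.000


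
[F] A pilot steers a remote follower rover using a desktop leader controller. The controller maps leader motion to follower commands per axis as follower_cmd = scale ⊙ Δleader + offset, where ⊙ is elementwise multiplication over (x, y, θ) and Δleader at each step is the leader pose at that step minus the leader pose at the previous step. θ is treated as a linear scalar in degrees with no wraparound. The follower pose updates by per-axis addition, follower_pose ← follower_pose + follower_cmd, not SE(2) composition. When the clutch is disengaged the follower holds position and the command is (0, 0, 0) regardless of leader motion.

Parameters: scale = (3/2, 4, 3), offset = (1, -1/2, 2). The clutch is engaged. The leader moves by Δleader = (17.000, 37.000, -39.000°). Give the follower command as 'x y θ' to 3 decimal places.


26.500 147.500 -115.000

axis x: 3/2·17.000 + 1 = 26.500
axis y: 4·37.000 + -1/2 = 147.500
axis θ: 3·-39.000 + 2 = -115.000


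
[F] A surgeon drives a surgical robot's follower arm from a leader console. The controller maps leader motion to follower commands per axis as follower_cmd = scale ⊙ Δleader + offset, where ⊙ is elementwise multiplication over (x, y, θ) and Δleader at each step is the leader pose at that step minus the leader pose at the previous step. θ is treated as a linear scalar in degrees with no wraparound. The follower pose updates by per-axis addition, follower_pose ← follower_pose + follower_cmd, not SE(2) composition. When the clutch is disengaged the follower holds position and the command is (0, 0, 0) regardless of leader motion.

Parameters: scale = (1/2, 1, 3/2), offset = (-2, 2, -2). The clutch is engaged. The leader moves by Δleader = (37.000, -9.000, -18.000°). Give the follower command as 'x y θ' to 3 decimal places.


axis x: 1/2·37.000 + -2 = 16.500
axis y: 1·-9.000 + 2 = -7.000
axis θ: 3/2·-18.000 + -2 = -29.000

16.500 -7.000 -29.000


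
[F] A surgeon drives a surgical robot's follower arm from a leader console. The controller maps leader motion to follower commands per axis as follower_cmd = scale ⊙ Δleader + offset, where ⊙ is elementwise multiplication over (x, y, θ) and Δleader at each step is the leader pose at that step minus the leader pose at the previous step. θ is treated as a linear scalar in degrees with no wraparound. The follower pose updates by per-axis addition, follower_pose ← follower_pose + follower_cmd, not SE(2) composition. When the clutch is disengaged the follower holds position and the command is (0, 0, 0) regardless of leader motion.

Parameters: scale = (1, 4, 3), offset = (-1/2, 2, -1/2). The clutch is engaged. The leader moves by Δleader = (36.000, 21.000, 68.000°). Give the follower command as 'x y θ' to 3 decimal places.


35.500 86.000 203.500

axis x: 1·36.000 + -1/2 = 35.500
axis y: 4·21.000 + 2 = 86.000
axis θ: 3·68.000 + -1/2 = 203.500


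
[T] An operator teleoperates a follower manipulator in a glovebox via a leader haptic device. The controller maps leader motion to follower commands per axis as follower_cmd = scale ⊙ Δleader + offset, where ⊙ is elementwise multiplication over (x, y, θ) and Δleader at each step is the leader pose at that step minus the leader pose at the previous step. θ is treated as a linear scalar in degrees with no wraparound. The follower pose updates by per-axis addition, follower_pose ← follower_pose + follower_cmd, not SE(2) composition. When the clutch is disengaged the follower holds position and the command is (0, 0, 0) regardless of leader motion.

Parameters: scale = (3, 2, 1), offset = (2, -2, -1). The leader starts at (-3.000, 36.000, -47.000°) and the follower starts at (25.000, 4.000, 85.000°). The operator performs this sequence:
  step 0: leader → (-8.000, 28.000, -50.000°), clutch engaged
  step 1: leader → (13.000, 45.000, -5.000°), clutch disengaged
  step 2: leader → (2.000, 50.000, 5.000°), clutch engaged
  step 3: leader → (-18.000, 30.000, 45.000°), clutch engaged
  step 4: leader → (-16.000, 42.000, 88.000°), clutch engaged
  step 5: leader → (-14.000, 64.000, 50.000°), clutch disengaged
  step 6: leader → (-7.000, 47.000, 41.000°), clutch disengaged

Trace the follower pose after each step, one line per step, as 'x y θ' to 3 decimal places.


step 0: Δleader=(-5.000, -8.000, -3.000°), engaged; cmd=(-13.000, -18.000, -4.000°) → follower=(12.000, -14.000, 81.000°)
step 1: Δleader=(21.000, 17.000, 45.000°), disengaged; cmd=(0,0,0) → follower holds at (12.000, -14.000, 81.000°)
step 2: Δleader=(-11.000, 5.000, 10.000°), engaged; cmd=(-31.000, 8.000, 9.000°) → follower=(-19.000, -6.000, 90.000°)
step 3: Δleader=(-20.000, -20.000, 40.000°), engaged; cmd=(-58.000, -42.000, 39.000°) → follower=(-77.000, -48.000, 129.000°)
step 4: Δleader=(2.000, 12.000, 43.000°), engaged; cmd=(8.000, 22.000, 42.000°) → follower=(-69.000, -26.000, 171.000°)
step 5: Δleader=(2.000, 22.000, -38.000°), disengaged; cmd=(0,0,0) → follower holds at (-69.000, -26.000, 171.000°)
step 6: Δleader=(7.000, -17.000, -9.000°), disengaged; cmd=(0,0,0) → follower holds at (-69.000, -26.000, 171.000°)

12.000 -14.000 81.000
12.000 -14.000 81.000
-19.000 -6.000 90.000
-77.000 -48.000 129.000
-69.000 -26.000 171.000
-69.000 -26.000 171.000
-69.000 -26.000 171.000


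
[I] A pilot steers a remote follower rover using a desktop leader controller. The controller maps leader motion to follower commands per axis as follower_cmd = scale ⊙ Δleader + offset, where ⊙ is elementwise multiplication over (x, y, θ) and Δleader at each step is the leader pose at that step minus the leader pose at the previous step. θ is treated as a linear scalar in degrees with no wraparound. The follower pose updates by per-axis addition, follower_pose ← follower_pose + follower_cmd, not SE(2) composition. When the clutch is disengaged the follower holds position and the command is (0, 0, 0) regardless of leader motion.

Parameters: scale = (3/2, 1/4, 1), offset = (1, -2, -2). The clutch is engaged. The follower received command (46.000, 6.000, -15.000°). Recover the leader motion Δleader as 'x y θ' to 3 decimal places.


30.000 32.000 -13.000

axis x: (46.000 − 1) / (3/2) = 30.000
axis y: (6.000 − -2) / (1/4) = 32.000
axis θ: (-15.000 − -2) / (1) = -13.000


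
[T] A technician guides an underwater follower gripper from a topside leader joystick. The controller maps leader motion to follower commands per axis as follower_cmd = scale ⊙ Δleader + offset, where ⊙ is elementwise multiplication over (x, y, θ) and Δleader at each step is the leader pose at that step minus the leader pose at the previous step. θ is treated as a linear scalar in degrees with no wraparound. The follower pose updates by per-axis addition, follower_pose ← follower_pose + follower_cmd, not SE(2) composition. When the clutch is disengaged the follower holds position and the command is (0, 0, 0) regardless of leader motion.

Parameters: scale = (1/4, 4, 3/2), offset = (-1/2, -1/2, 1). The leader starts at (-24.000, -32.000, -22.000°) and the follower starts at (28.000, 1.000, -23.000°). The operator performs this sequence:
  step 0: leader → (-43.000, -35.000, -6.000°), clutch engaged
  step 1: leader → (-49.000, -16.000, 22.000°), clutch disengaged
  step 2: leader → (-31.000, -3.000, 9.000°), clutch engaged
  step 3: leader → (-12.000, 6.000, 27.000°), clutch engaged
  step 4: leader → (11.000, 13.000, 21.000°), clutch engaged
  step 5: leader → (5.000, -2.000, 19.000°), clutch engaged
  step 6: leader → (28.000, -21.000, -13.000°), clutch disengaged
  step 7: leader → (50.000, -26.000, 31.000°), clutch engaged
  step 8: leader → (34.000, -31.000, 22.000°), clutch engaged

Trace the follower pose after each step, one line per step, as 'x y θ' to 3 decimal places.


22.750 -11.500 2.000
22.750 -11.500 2.000
26.750 40.000 -16.500
31.000 75.500 11.500
36.250 103.000 3.500
34.250 42.500 1.500
34.250 42.500 1.500
39.250 22.000 68.500
34.750 1.500 56.000

step 0: Δleader=(-19.000, -3.000, 16.000°), engaged; cmd=(-5.250, -12.500, 25.000°) → follower=(22.750, -11.500, 2.000°)
step 1: Δleader=(-6.000, 19.000, 28.000°), disengaged; cmd=(0,0,0) → follower holds at (22.750, -11.500, 2.000°)
step 2: Δleader=(18.000, 13.000, -13.000°), engaged; cmd=(4.000, 51.500, -18.500°) → follower=(26.750, 40.000, -16.500°)
step 3: Δleader=(19.000, 9.000, 18.000°), engaged; cmd=(4.250, 35.500, 28.000°) → follower=(31.000, 75.500, 11.500°)
step 4: Δleader=(23.000, 7.000, -6.000°), engaged; cmd=(5.250, 27.500, -8.000°) → follower=(36.250, 103.000, 3.500°)
step 5: Δleader=(-6.000, -15.000, -2.000°), engaged; cmd=(-2.000, -60.500, -2.000°) → follower=(34.250, 42.500, 1.500°)
step 6: Δleader=(23.000, -19.000, -32.000°), disengaged; cmd=(0,0,0) → follower holds at (34.250, 42.500, 1.500°)
step 7: Δleader=(22.000, -5.000, 44.000°), engaged; cmd=(5.000, -20.500, 67.000°) → follower=(39.250, 22.000, 68.500°)
step 8: Δleader=(-16.000, -5.000, -9.000°), engaged; cmd=(-4.500, -20.500, -12.500°) → follower=(34.750, 1.500, 56.000°)


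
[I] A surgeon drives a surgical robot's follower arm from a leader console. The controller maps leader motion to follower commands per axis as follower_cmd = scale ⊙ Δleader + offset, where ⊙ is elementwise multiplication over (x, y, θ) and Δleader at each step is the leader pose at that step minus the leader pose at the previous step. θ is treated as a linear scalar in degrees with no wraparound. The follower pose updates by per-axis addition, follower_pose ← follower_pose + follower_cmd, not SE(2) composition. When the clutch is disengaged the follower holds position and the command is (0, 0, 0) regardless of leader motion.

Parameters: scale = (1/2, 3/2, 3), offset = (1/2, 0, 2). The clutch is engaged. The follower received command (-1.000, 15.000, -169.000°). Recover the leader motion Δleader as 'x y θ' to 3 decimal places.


-3.000 10.000 -57.000

axis x: (-1.000 − 1/2) / (1/2) = -3.000
axis y: (15.000 − 0) / (3/2) = 10.000
axis θ: (-169.000 − 2) / (3) = -57.000


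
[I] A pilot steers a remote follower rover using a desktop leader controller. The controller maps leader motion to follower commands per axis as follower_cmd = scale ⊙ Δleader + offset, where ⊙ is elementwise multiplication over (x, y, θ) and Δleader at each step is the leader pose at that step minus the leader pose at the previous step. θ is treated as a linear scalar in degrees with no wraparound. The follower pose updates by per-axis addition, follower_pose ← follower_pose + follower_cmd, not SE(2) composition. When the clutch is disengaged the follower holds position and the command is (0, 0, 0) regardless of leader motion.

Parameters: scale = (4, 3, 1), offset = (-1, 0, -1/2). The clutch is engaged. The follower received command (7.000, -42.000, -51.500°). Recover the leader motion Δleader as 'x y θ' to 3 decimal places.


2.000 -14.000 -51.000

axis x: (7.000 − -1) / (4) = 2.000
axis y: (-42.000 − 0) / (3) = -14.000
axis θ: (-51.500 − -1/2) / (1) = -51.000


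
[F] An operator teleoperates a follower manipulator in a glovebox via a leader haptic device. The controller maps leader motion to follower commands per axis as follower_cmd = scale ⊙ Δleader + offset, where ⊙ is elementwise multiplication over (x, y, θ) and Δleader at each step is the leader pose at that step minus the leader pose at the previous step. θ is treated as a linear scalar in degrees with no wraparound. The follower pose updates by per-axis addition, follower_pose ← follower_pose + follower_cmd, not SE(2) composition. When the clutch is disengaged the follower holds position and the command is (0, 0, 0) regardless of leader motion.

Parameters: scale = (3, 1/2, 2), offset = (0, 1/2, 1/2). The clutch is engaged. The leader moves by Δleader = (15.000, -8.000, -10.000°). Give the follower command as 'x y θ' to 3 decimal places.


45.000 -3.500 -19.500

axis x: 3·15.000 + 0 = 45.000
axis y: 1/2·-8.000 + 1/2 = -3.500
axis θ: 2·-10.000 + 1/2 = -19.500


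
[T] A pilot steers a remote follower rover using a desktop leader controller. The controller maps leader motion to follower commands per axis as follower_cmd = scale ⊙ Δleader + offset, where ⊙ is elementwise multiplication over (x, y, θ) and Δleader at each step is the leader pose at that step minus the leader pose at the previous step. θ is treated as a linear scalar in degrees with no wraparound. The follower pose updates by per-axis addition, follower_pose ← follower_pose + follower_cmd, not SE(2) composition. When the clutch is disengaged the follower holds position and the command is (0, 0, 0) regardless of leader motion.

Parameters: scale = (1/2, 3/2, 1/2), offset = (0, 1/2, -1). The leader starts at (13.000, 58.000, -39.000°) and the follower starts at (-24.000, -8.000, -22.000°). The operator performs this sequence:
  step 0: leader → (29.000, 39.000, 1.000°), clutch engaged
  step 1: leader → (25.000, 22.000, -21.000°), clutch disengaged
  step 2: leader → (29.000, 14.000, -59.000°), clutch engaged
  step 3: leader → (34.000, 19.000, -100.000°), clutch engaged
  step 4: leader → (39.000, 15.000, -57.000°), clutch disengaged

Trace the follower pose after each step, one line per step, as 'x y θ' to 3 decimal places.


step 0: Δleader=(16.000, -19.000, 40.000°), engaged; cmd=(8.000, -28.000, 19.000°) → follower=(-16.000, -36.000, -3.000°)
step 1: Δleader=(-4.000, -17.000, -22.000°), disengaged; cmd=(0,0,0) → follower holds at (-16.000, -36.000, -3.000°)
step 2: Δleader=(4.000, -8.000, -38.000°), engaged; cmd=(2.000, -11.500, -20.000°) → follower=(-14.000, -47.500, -23.000°)
step 3: Δleader=(5.000, 5.000, -41.000°), engaged; cmd=(2.500, 8.000, -21.500°) → follower=(-11.500, -39.500, -44.500°)
step 4: Δleader=(5.000, -4.000, 43.000°), disengaged; cmd=(0,0,0) → follower holds at (-11.500, -39.500, -44.500°)

-16.000 -36.000 -3.000
-16.000 -36.000 -3.000
-14.000 -47.500 -23.000
-11.500 -39.500 -44.500
-11.500 -39.500 -44.500


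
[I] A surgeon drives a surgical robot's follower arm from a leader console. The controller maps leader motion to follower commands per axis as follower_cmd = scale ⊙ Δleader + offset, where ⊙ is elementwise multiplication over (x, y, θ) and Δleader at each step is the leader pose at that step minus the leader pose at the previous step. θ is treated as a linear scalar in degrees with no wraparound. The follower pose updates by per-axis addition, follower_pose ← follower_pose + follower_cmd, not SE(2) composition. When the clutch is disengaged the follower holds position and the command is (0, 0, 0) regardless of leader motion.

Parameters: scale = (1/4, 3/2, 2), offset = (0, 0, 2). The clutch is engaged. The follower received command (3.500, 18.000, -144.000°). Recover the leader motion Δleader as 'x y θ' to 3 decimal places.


axis x: (3.500 − 0) / (1/4) = 14.000
axis y: (18.000 − 0) / (3/2) = 12.000
axis θ: (-144.000 − 2) / (2) = -73.000

14.000 12.000 -73.000


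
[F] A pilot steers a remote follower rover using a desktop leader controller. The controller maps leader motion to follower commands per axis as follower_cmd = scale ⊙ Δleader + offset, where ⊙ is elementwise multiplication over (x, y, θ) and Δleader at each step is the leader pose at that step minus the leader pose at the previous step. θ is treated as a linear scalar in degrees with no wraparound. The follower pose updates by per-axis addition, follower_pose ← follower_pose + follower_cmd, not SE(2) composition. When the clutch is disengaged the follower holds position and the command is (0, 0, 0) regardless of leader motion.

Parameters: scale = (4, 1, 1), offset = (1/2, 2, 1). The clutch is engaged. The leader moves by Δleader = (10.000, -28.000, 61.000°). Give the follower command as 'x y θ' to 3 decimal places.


axis x: 4·10.000 + 1/2 = 40.500
axis y: 1·-28.000 + 2 = -26.000
axis θ: 1·61.000 + 1 = 62.000

40.500 -26.000 62.000


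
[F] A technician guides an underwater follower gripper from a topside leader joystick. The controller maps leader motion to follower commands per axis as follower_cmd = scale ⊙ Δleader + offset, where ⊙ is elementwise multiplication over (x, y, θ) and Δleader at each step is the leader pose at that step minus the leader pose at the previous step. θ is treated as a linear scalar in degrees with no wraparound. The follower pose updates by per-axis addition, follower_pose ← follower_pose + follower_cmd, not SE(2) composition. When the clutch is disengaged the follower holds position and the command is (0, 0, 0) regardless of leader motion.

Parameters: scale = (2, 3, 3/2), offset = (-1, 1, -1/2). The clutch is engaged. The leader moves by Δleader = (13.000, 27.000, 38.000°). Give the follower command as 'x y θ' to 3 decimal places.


25.000 82.000 56.500

axis x: 2·13.000 + -1 = 25.000
axis y: 3·27.000 + 1 = 82.000
axis θ: 3/2·38.000 + -1/2 = 56.500


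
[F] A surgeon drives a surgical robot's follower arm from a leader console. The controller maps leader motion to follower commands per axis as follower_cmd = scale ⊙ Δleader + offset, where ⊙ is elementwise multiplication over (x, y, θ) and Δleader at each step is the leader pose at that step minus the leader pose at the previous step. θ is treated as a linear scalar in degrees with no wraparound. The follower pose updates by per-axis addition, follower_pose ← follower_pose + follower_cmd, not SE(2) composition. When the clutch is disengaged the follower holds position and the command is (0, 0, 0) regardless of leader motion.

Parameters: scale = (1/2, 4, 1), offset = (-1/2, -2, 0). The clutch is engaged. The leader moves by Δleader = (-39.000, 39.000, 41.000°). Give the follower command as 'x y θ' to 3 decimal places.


-20.000 154.000 41.000

axis x: 1/2·-39.000 + -1/2 = -20.000
axis y: 4·39.000 + -2 = 154.000
axis θ: 1·41.000 + 0 = 41.000


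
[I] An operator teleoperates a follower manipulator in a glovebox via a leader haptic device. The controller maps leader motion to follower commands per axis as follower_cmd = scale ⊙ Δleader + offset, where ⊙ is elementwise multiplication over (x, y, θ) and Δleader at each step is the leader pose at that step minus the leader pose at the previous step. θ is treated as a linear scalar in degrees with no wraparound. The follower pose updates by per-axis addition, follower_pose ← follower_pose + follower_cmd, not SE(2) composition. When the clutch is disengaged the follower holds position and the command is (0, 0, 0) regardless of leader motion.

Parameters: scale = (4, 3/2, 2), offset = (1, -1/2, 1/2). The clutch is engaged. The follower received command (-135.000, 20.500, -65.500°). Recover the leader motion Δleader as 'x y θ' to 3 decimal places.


axis x: (-135.000 − 1) / (4) = -34.000
axis y: (20.500 − -1/2) / (3/2) = 14.000
axis θ: (-65.500 − 1/2) / (2) = -33.000

-34.000 14.000 -33.000


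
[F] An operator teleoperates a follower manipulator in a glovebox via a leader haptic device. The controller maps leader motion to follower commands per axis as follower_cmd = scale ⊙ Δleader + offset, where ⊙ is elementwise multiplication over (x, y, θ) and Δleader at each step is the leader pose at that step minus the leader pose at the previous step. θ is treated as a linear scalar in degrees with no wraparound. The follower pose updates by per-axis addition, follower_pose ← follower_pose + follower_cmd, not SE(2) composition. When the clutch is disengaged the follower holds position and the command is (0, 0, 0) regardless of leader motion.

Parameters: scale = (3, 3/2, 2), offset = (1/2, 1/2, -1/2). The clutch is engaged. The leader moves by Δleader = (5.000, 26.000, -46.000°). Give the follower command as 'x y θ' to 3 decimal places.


15.500 39.500 -92.500

axis x: 3·5.000 + 1/2 = 15.500
axis y: 3/2·26.000 + 1/2 = 39.500
axis θ: 2·-46.000 + -1/2 = -92.500


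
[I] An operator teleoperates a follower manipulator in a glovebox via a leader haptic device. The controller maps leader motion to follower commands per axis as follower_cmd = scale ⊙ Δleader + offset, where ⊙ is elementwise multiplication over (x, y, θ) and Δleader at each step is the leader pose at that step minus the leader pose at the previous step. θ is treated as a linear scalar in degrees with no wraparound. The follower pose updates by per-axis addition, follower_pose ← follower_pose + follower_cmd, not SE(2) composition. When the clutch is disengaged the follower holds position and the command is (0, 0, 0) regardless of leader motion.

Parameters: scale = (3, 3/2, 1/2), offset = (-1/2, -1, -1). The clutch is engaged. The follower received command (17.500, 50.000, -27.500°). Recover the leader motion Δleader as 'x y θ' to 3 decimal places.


axis x: (17.500 − -1/2) / (3) = 6.000
axis y: (50.000 − -1) / (3/2) = 34.000
axis θ: (-27.500 − -1) / (1/2) = -53.000

6.000 34.000 -53.000


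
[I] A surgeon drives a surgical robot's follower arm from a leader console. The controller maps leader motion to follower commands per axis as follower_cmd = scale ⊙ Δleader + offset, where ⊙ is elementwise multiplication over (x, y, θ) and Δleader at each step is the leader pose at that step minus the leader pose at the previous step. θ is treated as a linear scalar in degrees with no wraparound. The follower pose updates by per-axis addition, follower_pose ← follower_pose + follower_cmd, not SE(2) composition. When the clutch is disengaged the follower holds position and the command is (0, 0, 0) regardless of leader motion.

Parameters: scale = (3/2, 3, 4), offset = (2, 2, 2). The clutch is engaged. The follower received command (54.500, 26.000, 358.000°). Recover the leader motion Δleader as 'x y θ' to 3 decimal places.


axis x: (54.500 − 2) / (3/2) = 35.000
axis y: (26.000 − 2) / (3) = 8.000
axis θ: (358.000 − 2) / (4) = 89.000

35.000 8.000 89.000


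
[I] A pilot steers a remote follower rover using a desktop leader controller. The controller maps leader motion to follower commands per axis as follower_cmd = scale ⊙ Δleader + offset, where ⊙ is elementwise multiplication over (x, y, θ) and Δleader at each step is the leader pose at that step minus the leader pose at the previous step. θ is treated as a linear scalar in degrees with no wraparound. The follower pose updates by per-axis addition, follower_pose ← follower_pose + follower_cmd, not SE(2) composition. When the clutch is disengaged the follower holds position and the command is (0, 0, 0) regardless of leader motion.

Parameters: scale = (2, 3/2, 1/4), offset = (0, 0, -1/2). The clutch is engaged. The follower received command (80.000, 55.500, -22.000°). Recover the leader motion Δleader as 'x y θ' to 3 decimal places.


40.000 37.000 -86.000

axis x: (80.000 − 0) / (2) = 40.000
axis y: (55.500 − 0) / (3/2) = 37.000
axis θ: (-22.000 − -1/2) / (1/4) = -86.000


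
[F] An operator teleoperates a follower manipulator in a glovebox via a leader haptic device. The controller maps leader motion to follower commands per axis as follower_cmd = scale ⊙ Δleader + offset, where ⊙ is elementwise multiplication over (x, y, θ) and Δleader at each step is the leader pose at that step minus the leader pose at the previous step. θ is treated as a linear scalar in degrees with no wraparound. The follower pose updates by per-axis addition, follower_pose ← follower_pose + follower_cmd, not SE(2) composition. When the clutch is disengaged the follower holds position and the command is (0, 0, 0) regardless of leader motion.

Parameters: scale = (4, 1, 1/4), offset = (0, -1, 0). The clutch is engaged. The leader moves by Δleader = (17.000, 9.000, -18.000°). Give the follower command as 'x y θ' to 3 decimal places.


68.000 8.000 -4.500

axis x: 4·17.000 + 0 = 68.000
axis y: 1·9.000 + -1 = 8.000
axis θ: 1/4·-18.000 + 0 = -4.500


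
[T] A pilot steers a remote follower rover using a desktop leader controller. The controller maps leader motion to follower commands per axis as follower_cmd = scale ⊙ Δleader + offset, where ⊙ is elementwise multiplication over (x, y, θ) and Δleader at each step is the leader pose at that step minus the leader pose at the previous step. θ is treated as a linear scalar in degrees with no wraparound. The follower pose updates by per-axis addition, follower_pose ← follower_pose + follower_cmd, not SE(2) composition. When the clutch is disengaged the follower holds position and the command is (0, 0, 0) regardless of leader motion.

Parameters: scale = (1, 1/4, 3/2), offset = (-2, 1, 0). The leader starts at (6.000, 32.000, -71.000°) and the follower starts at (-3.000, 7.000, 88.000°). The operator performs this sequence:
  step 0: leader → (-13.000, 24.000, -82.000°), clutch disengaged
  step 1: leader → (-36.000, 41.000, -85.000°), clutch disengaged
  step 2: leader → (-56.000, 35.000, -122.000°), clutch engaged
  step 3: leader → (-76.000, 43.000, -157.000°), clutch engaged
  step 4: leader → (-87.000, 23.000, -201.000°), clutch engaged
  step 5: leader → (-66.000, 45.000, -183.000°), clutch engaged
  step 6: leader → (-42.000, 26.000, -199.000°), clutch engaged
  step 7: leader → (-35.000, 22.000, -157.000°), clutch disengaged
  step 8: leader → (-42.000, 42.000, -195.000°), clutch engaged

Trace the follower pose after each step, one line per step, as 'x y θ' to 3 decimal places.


step 0: Δleader=(-19.000, -8.000, -11.000°), disengaged; cmd=(0,0,0) → follower holds at (-3.000, 7.000, 88.000°)
step 1: Δleader=(-23.000, 17.000, -3.000°), disengaged; cmd=(0,0,0) → follower holds at (-3.000, 7.000, 88.000°)
step 2: Δleader=(-20.000, -6.000, -37.000°), engaged; cmd=(-22.000, -0.500, -55.500°) → follower=(-25.000, 6.500, 32.500°)
step 3: Δleader=(-20.000, 8.000, -35.000°), engaged; cmd=(-22.000, 3.000, -52.500°) → follower=(-47.000, 9.500, -20.000°)
step 4: Δleader=(-11.000, -20.000, -44.000°), engaged; cmd=(-13.000, -4.000, -66.000°) → follower=(-60.000, 5.500, -86.000°)
step 5: Δleader=(21.000, 22.000, 18.000°), engaged; cmd=(19.000, 6.500, 27.000°) → follower=(-41.000, 12.000, -59.000°)
step 6: Δleader=(24.000, -19.000, -16.000°), engaged; cmd=(22.000, -3.750, -24.000°) → follower=(-19.000, 8.250, -83.000°)
step 7: Δleader=(7.000, -4.000, 42.000°), disengaged; cmd=(0,0,0) → follower holds at (-19.000, 8.250, -83.000°)
step 8: Δleader=(-7.000, 20.000, -38.000°), engaged; cmd=(-9.000, 6.000, -57.000°) → follower=(-28.000, 14.250, -140.000°)

-3.000 7.000 88.000
-3.000 7.000 88.000
-25.000 6.500 32.500
-47.000 9.500 -20.000
-60.000 5.500 -86.000
-41.000 12.000 -59.000
-19.000 8.250 -83.000
-19.000 8.250 -83.000
-28.000 14.250 -140.000


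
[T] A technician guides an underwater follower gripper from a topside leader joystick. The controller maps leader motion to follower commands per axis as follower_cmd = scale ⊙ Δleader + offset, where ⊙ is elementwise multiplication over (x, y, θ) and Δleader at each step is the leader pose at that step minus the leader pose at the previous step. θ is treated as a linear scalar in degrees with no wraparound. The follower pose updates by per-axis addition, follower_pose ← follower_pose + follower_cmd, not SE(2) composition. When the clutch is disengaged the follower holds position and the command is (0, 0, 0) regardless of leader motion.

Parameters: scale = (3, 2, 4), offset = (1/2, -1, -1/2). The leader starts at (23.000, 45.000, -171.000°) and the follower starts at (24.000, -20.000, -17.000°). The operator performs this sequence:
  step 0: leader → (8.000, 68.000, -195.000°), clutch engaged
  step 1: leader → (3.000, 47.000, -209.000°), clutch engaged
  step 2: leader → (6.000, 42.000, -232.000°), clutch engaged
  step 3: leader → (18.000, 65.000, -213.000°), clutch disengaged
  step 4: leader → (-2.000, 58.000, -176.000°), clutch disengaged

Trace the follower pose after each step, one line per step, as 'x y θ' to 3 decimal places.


-20.500 25.000 -113.500
-35.000 -18.000 -170.000
-25.500 -29.000 -262.500
-25.500 -29.000 -262.500
-25.500 -29.000 -262.500

step 0: Δleader=(-15.000, 23.000, -24.000°), engaged; cmd=(-44.500, 45.000, -96.500°) → follower=(-20.500, 25.000, -113.500°)
step 1: Δleader=(-5.000, -21.000, -14.000°), engaged; cmd=(-14.500, -43.000, -56.500°) → follower=(-35.000, -18.000, -170.000°)
step 2: Δleader=(3.000, -5.000, -23.000°), engaged; cmd=(9.500, -11.000, -92.500°) → follower=(-25.500, -29.000, -262.500°)
step 3: Δleader=(12.000, 23.000, 19.000°), disengaged; cmd=(0,0,0) → follower holds at (-25.500, -29.000, -262.500°)
step 4: Δleader=(-20.000, -7.000, 37.000°), disengaged; cmd=(0,0,0) → follower holds at (-25.500, -29.000, -262.500°)


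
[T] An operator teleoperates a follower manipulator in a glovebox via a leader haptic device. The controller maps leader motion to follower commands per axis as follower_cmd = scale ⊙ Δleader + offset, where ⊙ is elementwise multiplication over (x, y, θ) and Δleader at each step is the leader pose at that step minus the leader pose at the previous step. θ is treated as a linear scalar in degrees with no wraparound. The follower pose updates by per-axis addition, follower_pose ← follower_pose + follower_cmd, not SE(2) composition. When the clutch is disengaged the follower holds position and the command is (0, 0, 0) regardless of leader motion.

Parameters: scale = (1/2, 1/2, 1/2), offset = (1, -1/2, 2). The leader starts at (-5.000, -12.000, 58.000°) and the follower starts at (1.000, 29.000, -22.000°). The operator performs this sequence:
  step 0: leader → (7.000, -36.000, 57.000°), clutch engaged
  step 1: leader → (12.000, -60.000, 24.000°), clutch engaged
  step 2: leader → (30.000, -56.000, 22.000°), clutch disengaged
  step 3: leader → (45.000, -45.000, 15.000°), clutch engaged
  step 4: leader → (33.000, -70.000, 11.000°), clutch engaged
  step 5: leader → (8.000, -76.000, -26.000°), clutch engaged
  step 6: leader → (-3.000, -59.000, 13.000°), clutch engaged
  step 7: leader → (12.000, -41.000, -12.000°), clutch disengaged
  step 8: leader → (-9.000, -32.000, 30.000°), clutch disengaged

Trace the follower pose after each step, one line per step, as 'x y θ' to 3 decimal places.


step 0: Δleader=(12.000, -24.000, -1.000°), engaged; cmd=(7.000, -12.500, 1.500°) → follower=(8.000, 16.500, -20.500°)
step 1: Δleader=(5.000, -24.000, -33.000°), engaged; cmd=(3.500, -12.500, -14.500°) → follower=(11.500, 4.000, -35.000°)
step 2: Δleader=(18.000, 4.000, -2.000°), disengaged; cmd=(0,0,0) → follower holds at (11.500, 4.000, -35.000°)
step 3: Δleader=(15.000, 11.000, -7.000°), engaged; cmd=(8.500, 5.000, -1.500°) → follower=(20.000, 9.000, -36.500°)
step 4: Δleader=(-12.000, -25.000, -4.000°), engaged; cmd=(-5.000, -13.000, 0.000°) → follower=(15.000, -4.000, -36.500°)
step 5: Δleader=(-25.000, -6.000, -37.000°), engaged; cmd=(-11.500, -3.500, -16.500°) → follower=(3.500, -7.500, -53.000°)
step 6: Δleader=(-11.000, 17.000, 39.000°), engaged; cmd=(-4.500, 8.000, 21.500°) → follower=(-1.000, 0.500, -31.500°)
step 7: Δleader=(15.000, 18.000, -25.000°), disengaged; cmd=(0,0,0) → follower holds at (-1.000, 0.500, -31.500°)
step 8: Δleader=(-21.000, 9.000, 42.000°), disengaged; cmd=(0,0,0) → follower holds at (-1.000, 0.500, -31.500°)

8.000 16.500 -20.500
11.500 4.000 -35.000
11.500 4.000 -35.000
20.000 9.000 -36.500
15.000 -4.000 -36.500
3.500 -7.500 -53.000
-1.000 0.500 -31.500
-1.000 0.500 -31.500
-1.000 0.500 -31.500


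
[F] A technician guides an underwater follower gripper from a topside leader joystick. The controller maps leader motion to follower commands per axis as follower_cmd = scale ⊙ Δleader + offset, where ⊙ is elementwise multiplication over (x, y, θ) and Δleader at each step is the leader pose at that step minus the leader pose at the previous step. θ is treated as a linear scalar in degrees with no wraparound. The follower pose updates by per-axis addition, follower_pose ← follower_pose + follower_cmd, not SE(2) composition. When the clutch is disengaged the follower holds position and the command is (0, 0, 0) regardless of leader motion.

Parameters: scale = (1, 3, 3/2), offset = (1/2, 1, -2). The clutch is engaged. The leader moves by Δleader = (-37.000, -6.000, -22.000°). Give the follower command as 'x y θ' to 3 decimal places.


axis x: 1·-37.000 + 1/2 = -36.500
axis y: 3·-6.000 + 1 = -17.000
axis θ: 3/2·-22.000 + -2 = -35.000

-36.500 -17.000 -35.000


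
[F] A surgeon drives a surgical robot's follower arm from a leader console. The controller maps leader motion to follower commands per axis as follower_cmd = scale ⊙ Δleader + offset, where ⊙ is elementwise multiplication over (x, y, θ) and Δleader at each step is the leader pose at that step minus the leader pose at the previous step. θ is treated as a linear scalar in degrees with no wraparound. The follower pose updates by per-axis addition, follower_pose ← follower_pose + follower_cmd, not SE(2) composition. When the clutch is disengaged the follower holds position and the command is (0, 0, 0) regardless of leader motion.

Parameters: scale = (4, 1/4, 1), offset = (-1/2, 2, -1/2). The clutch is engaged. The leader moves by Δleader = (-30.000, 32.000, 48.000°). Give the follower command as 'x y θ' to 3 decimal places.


-120.500 10.000 47.500

axis x: 4·-30.000 + -1/2 = -120.500
axis y: 1/4·32.000 + 2 = 10.000
axis θ: 1·48.000 + -1/2 = 47.500


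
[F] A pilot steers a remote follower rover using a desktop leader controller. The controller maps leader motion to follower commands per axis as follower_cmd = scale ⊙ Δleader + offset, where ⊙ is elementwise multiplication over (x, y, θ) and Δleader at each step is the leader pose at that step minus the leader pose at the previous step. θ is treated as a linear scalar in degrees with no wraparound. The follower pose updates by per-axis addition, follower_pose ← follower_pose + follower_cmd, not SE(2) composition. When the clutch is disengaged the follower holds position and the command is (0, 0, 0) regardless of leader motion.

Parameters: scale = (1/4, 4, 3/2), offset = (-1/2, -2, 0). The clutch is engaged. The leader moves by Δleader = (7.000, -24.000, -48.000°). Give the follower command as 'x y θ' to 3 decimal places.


axis x: 1/4·7.000 + -1/2 = 1.250
axis y: 4·-24.000 + -2 = -98.000
axis θ: 3/2·-48.000 + 0 = -72.000

1.250 -98.000 -72.000
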